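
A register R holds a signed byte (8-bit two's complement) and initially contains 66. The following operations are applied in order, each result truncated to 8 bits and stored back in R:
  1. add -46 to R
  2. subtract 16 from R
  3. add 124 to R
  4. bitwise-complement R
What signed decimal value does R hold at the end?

Start: R = 66 = 01000010.
R = 66 + (-46) = 20 = 00010100
R = 20 − 16 = 4 = 00000100
R = 4 + 124 = 128; wraps to -128 = 10000000
R = NOT 10000000 = 01111111 = 127

127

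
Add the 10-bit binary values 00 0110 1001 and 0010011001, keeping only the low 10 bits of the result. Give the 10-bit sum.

0100000010

  0001101001
+ 0010011001
= 0100000010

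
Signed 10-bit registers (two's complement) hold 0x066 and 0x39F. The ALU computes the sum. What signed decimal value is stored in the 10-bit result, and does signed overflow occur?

5; no overflow

0x066 = 0001100110 = 102 (signed)
0x39F = 1110011111 = -97 (signed)
  0001100110
+ 1110011111
= 0000000101  (discard carry-out 1)
Result 0000000101: MSB = 0 → value 5.
Addends have opposite signs, so signed overflow cannot occur.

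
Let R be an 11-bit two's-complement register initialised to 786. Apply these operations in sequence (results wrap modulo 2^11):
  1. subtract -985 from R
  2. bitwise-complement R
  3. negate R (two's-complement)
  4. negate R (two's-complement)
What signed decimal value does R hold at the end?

Start: R = 786 = 01100010010.
R = 786 − (-985) = 1771; wraps to -277 = 11011101011
R = NOT 11011101011 = 00100010100 = 276
R = −(276) = -276 = 11011101100
R = −(-276) = 276 = 00100010100

276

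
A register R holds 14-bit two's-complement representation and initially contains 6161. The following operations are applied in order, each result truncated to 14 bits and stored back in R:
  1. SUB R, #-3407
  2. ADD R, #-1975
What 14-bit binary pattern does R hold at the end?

01110110101001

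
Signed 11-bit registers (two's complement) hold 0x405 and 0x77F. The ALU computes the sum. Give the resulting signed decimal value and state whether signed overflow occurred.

900; overflow

0x405 = 10000000101 = -1019 (signed)
0x77F = 11101111111 = -129 (signed)
  10000000101
+ 11101111111
= 01110000100  (discard carry-out 1)
Result 01110000100: MSB = 0 → value 900.
Both addends are negative but the stored result is non-negative: signed overflow. The true value -1019 + (-129) = -1148 lies outside [-1024, 1023].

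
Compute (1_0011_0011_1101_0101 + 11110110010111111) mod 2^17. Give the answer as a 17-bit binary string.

10010000010010100

  10011001111010101
+ 11110110010111111
= 10010000010010100  (discard carry-out 1)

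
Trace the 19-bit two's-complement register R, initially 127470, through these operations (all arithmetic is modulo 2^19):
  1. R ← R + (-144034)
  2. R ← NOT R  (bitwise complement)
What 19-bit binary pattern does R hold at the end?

Start: R = 127470 = 0011111000111101110.
R = 127470 + (-144034) = -16564 = 1111011111101001100
R = NOT 1111011111101001100 = 0000100000010110011 = 16563

0000100000010110011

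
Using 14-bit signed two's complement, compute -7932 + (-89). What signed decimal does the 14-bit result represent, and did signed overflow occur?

-8021; no overflow

-7932 → 10000100000100
-89 → 11111110100111
  10000100000100
+ 11111110100111
= 10000010101011  (discard carry-out 1)
Result 10000010101011: MSB = 1 → 8363 − 16384 = -8021.
Both addends are negative and so is the stored result: no signed overflow.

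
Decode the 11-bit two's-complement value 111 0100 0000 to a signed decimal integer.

MSB is 1, so the value is negative.
Unsigned reading: 1856. Subtract 2^11 = 2048: 1856 − 2048 = -192.

-192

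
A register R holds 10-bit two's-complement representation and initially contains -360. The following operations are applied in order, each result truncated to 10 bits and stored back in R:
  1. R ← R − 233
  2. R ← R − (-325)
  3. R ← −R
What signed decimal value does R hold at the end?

Start: R = -360 = 1010011000.
R = -360 − 233 = -593; wraps to 431 = 0110101111
R = 431 − (-325) = 756; wraps to -268 = 1011110100
R = −(-268) = 268 = 0100001100

268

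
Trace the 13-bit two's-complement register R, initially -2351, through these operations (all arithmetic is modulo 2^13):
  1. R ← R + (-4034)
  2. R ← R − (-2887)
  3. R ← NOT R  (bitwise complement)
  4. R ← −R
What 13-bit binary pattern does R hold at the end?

Start: R = -2351 = 1011011010001.
R = -2351 + (-4034) = -6385; wraps to 1807 = 0011100001111
R = 1807 − (-2887) = 4694; wraps to -3498 = 1001001010110
R = NOT 1001001010110 = 0110110101001 = 3497
R = −(3497) = -3497 = 1001001010111

1001001010111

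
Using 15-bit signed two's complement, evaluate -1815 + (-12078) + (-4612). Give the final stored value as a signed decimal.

-1815 + (-12078) = -13893 (100100110111011)
-13893 + (-4612) = -18505 → wraps to 14263 (011011110110111)

14263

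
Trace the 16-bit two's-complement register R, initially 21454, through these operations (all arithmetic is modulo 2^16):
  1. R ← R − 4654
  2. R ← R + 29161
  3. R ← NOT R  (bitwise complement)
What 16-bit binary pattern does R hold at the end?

0100110001110110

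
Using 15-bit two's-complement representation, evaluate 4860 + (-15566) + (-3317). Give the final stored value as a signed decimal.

-14023

4860 + (-15566) = -10706 (101011000101110)
-10706 + (-3317) = -14023 (100100100111001)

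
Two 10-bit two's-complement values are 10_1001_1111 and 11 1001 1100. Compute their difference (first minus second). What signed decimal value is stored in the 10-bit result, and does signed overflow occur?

-253; no overflow

10_1001_1111 → 1010011111 = -353 (signed)
11 1001 1100 → 1110011100 = -100 (signed)
Subtract via negate-and-add: invert 1110011100 + 1 = 0001100100 (i.e. 100).
  1010011111
+ 0001100100
= 1100000011
Result 1100000011: MSB = 1 → 771 − 1024 = -253.
Addends (after negating the subtrahend) have opposite signs, so signed overflow cannot occur.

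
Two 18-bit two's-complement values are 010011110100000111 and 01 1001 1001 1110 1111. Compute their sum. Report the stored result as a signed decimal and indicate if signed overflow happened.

010011110100000111 = 81159 (signed)
01 1001 1001 1110 1111 → 011001100111101111 = 104943 (signed)
  010011110100000111
+ 011001100111101111
= 101101011011110110
Result 101101011011110110: MSB = 1 → 186102 − 262144 = -76042.
Both addends are non-negative but the stored result is negative: signed overflow. The true value 81159 + 104943 = 186102 lies outside [-131072, 131071].

-76042; overflow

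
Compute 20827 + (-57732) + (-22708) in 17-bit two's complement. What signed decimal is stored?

-59613

20827 + (-57732) = -36905 (10110111111010111)
-36905 + (-22708) = -59613 (10001011100100011)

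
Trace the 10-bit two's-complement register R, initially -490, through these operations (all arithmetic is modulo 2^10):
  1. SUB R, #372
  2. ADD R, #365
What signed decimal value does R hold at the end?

-497

Start: R = -490 = 1000010110.
R = -490 − 372 = -862; wraps to 162 = 0010100010
R = 162 + 365 = 527; wraps to -497 = 1000001111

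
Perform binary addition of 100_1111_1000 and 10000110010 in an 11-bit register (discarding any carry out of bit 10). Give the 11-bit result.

00100101010

  10011111000
+ 10000110010
= 00100101010  (discard carry-out 1)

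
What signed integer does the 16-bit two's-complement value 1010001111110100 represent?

-23564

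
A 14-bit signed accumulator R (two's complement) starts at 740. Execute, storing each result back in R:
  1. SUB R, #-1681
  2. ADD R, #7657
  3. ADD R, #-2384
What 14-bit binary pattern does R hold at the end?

Start: R = 740 = 00001011100100.
R = 740 − (-1681) = 2421 = 00100101110101
R = 2421 + 7657 = 10078; wraps to -6306 = 10011101011110
R = -6306 + (-2384) = -8690; wraps to 7694 = 01111000001110

01111000001110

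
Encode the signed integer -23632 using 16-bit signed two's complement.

1010001110110000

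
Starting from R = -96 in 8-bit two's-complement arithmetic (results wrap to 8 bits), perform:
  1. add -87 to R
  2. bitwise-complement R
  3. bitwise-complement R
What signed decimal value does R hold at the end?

73

Start: R = -96 = 10100000.
R = -96 + (-87) = -183; wraps to 73 = 01001001
R = NOT 01001001 = 10110110 = -74
R = NOT 10110110 = 01001001 = 73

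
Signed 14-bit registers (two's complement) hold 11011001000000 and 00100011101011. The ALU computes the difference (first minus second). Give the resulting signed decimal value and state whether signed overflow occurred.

11011001000000 = -2496 (signed)
00100011101011 = 2283 (signed)
Subtract via negate-and-add: invert 00100011101011 + 1 = 11011100010101 (i.e. -2283).
  11011001000000
+ 11011100010101
= 10110101010101  (discard carry-out 1)
Result 10110101010101: MSB = 1 → 11605 − 16384 = -4779.
Both addends (after negating the subtrahend) are negative and so is the stored result: no signed overflow.

-4779; no overflow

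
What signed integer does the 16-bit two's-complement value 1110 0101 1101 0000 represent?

MSB is 1, so the value is negative.
Invert: 0001101000101111. Add 1: 0001101000110000 = 6704. So the value is −6704.

-6704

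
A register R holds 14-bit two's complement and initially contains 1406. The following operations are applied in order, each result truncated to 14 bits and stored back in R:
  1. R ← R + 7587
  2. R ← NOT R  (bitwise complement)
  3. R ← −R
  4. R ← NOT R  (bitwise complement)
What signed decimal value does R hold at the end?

7389

Start: R = 1406 = 00010101111110.
R = 1406 + 7587 = 8993; wraps to -7391 = 10001100100001
R = NOT 10001100100001 = 01110011011110 = 7390
R = −(7390) = -7390 = 10001100100010
R = NOT 10001100100010 = 01110011011101 = 7389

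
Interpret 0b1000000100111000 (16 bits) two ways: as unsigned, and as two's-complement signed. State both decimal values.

unsigned = 33080, signed = -32456

Unsigned: 1000000100111000 = 33080.
Signed: MSB=1 → 33080 − 65536 = -32456.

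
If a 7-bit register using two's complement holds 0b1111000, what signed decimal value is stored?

MSB is 1, so the value is negative.
Unsigned reading: 120. Subtract 2^7 = 128: 120 − 128 = -8.

-8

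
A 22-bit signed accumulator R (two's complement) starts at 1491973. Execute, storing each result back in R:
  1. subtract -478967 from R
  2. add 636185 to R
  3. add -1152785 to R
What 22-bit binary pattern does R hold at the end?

Start: R = 1491973 = 0101101100010000000101.
R = 1491973 − (-478967) = 1970940 = 0111100001001011111100
R = 1970940 + 636185 = 2607125; wraps to -1587179 = 1001111100100000010101
R = -1587179 + (-1152785) = -2739964; wraps to 1454340 = 0101100011000100000100

0101100011000100000100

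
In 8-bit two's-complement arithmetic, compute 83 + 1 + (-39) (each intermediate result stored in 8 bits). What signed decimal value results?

83 + 1 = 84 (01010100)
84 + (-39) = 45 (00101101)

45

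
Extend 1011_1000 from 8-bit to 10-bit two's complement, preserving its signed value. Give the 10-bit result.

1110111000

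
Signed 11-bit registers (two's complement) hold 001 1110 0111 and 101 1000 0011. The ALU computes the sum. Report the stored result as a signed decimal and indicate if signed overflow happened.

-150; no overflow

001 1110 0111 → 00111100111 = 487 (signed)
101 1000 0011 → 10110000011 = -637 (signed)
  00111100111
+ 10110000011
= 11101101010
Result 11101101010: MSB = 1 → 1898 − 2048 = -150.
Addends have opposite signs, so signed overflow cannot occur.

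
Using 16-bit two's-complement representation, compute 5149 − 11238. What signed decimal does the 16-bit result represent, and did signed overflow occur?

5149 → 0001010000011101
11238 → 0010101111100110
Subtract via negate-and-add: invert 0010101111100110 + 1 = 1101010000011010 (i.e. -11238).
  0001010000011101
+ 1101010000011010
= 1110100000110111
Result 1110100000110111: MSB = 1 → 59447 − 65536 = -6089.
Addends (after negating the subtrahend) have opposite signs, so signed overflow cannot occur.

-6089; no overflow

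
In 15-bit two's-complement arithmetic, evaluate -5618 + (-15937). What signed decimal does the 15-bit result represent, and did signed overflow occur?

11213; overflow

-5618 → 110101000001110
-15937 → 100000110111111
  110101000001110
+ 100000110111111
= 010101111001101  (discard carry-out 1)
Result 010101111001101: MSB = 0 → value 11213.
Both addends are negative but the stored result is non-negative: signed overflow. The true value -5618 + (-15937) = -21555 lies outside [-16384, 16383].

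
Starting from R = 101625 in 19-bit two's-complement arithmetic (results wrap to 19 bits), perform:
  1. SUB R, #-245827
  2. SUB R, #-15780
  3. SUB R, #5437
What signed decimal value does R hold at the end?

Start: R = 101625 = 0011000110011111001.
R = 101625 − (-245827) = 347452; wraps to -176836 = 1010100110100111100
R = -176836 − (-15780) = -161056 = 1011000101011100000
R = -161056 − 5437 = -166493 = 1010111010110100011

-166493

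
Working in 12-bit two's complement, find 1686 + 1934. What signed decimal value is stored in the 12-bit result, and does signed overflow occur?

1686 → 011010010110
1934 → 011110001110
  011010010110
+ 011110001110
= 111000100100
Result 111000100100: MSB = 1 → 3620 − 4096 = -476.
Both addends are non-negative but the stored result is negative: signed overflow. The true value 1686 + 1934 = 3620 lies outside [-2048, 2047].

-476; overflow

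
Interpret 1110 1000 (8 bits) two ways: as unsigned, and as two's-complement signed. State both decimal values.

Unsigned: 11101000 = 232.
Signed: MSB=1 → 232 − 256 = -24.

unsigned = 232, signed = -24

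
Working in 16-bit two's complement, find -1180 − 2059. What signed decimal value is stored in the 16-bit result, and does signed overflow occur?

-1180 → 1111101101100100
2059 → 0000100000001011
Subtract via negate-and-add: invert 0000100000001011 + 1 = 1111011111110101 (i.e. -2059).
  1111101101100100
+ 1111011111110101
= 1111001101011001  (discard carry-out 1)
Result 1111001101011001: MSB = 1 → 62297 − 65536 = -3239.
Both addends (after negating the subtrahend) are negative and so is the stored result: no signed overflow.

-3239; no overflow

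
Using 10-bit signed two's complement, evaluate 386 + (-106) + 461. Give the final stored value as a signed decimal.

-283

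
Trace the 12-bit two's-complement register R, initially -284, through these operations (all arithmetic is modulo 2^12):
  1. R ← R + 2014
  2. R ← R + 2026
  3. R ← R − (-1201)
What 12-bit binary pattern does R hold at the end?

Start: R = -284 = 111011100100.
R = -284 + 2014 = 1730 = 011011000010
R = 1730 + 2026 = 3756; wraps to -340 = 111010101100
R = -340 − (-1201) = 861 = 001101011101

001101011101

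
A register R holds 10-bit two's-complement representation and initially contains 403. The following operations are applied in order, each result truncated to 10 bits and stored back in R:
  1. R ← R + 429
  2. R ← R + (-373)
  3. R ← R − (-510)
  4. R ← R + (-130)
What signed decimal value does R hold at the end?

-185

Start: R = 403 = 0110010011.
R = 403 + 429 = 832; wraps to -192 = 1101000000
R = -192 + (-373) = -565; wraps to 459 = 0111001011
R = 459 − (-510) = 969; wraps to -55 = 1111001001
R = -55 + (-130) = -185 = 1101000111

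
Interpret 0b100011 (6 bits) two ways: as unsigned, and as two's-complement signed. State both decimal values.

unsigned = 35, signed = -29

Unsigned: 100011 = 35.
Signed: MSB=1 → 35 − 64 = -29.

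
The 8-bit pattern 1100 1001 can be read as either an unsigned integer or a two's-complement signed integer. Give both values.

unsigned = 201, signed = -55

Unsigned: 11001001 = 201.
Signed: MSB=1 → 201 − 256 = -55.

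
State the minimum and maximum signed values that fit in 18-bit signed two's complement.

min = -131072, max = 131071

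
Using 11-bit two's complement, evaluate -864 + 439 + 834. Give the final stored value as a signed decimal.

409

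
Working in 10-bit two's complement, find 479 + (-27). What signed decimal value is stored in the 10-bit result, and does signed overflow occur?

452; no overflow

479 → 0111011111
-27 → 1111100101
  0111011111
+ 1111100101
= 0111000100  (discard carry-out 1)
Result 0111000100: MSB = 0 → value 452.
Addends have opposite signs, so signed overflow cannot occur.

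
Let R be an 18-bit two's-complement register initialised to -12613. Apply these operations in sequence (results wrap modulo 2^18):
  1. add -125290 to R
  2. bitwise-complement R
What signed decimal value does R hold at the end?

Start: R = -12613 = 111100111010111011.
R = -12613 + (-125290) = -137903; wraps to 124241 = 011110010101010001
R = NOT 011110010101010001 = 100001101010101110 = -124242

-124242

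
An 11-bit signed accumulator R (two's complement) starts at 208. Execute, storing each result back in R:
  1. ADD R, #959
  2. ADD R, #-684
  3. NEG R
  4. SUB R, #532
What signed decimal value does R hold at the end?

-1015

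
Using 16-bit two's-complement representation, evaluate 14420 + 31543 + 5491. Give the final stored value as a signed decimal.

14420 + 31543 = 45963 → wraps to -19573 (1011001110001011)
-19573 + 5491 = -14082 (1100100011111110)

-14082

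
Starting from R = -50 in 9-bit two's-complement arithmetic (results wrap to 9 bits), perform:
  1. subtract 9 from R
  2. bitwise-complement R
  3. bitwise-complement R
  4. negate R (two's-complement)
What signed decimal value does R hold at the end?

59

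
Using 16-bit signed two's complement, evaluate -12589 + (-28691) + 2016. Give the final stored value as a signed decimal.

26272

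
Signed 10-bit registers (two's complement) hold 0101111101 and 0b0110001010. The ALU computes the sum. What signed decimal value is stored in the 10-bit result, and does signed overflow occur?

-249; overflow

0101111101 = 381 (signed)
0b0110001010 → 0110001010 = 394 (signed)
  0101111101
+ 0110001010
= 1100000111
Result 1100000111: MSB = 1 → 775 − 1024 = -249.
Both addends are non-negative but the stored result is negative: signed overflow. The true value 381 + 394 = 775 lies outside [-512, 511].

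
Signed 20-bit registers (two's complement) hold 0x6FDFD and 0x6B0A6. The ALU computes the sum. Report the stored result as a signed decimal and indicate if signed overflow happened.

-151901; overflow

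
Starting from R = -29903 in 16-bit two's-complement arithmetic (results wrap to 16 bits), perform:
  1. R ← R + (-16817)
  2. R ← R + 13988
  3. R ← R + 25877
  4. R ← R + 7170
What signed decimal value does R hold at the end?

Start: R = -29903 = 1000101100110001.
R = -29903 + (-16817) = -46720; wraps to 18816 = 0100100110000000
R = 18816 + 13988 = 32804; wraps to -32732 = 1000000000100100
R = -32732 + 25877 = -6855 = 1110010100111001
R = -6855 + 7170 = 315 = 0000000100111011

315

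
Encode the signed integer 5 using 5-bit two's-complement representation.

00101

5 is non-negative, so write it directly in 5 bits: 00101.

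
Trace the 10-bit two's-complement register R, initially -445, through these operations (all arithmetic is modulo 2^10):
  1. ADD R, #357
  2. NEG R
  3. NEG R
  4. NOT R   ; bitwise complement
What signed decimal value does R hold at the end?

Start: R = -445 = 1001000011.
R = -445 + 357 = -88 = 1110101000
R = −(-88) = 88 = 0001011000
R = −(88) = -88 = 1110101000
R = NOT 1110101000 = 0001010111 = 87

87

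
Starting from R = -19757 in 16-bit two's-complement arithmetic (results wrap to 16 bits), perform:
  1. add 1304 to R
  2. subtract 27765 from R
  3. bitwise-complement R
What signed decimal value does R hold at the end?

-19319

Start: R = -19757 = 1011001011010011.
R = -19757 + 1304 = -18453 = 1011011111101011
R = -18453 − 27765 = -46218; wraps to 19318 = 0100101101110110
R = NOT 0100101101110110 = 1011010010001001 = -19319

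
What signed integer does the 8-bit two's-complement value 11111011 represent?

MSB is 1, so the value is negative.
Invert: 00000100. Add 1: 00000101 = 5. So the value is −5.

-5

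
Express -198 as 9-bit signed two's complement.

100111010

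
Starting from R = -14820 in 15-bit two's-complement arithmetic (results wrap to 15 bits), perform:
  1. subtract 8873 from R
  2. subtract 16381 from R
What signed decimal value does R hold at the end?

Start: R = -14820 = 100011000011100.
R = -14820 − 8873 = -23693; wraps to 9075 = 010001101110011
R = 9075 − 16381 = -7306 = 110001101110110

-7306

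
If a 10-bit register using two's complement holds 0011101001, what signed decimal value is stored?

233

MSB is 0, so the value is non-negative: 0011101001 = 233.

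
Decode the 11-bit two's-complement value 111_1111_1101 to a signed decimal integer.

-3

MSB is 1, so the value is negative.
Invert: 00000000010. Add 1: 00000000011 = 3. So the value is −3.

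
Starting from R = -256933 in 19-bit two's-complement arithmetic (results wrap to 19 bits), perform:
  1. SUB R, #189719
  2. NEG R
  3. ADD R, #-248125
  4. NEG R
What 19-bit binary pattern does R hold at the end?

1001111100010000001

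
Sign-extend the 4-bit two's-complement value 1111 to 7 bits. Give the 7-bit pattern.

1111111

MSB of 1111 is 1; replicate it into the new high bits.
111|1111 → 1111111 (still -1).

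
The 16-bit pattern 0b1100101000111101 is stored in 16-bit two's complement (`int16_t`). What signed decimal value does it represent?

-13763

MSB is 1, so the value is negative.
Unsigned reading: 51773. Subtract 2^16 = 65536: 51773 − 65536 = -13763.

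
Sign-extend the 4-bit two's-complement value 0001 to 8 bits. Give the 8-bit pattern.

00000001

MSB of 0001 is 0; replicate it into the new high bits.
0000|0001 → 00000001 (still 1).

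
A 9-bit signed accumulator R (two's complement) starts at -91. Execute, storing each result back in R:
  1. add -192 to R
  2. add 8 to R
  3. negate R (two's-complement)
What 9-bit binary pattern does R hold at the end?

100010011

Start: R = -91 = 110100101.
R = -91 + (-192) = -283; wraps to 229 = 011100101
R = 229 + 8 = 237 = 011101101
R = −(237) = -237 = 100010011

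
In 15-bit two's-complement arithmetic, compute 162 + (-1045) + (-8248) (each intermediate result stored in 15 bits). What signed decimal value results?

-9131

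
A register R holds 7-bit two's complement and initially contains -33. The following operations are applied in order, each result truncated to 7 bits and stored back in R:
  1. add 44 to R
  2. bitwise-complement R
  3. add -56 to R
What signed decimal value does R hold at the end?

60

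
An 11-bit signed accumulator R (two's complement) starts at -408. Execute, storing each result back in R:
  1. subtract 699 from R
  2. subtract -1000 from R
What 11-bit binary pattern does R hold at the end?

11110010101

Start: R = -408 = 11001101000.
R = -408 − 699 = -1107; wraps to 941 = 01110101101
R = 941 − (-1000) = 1941; wraps to -107 = 11110010101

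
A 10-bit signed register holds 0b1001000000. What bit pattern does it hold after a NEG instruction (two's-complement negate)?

0111000000

Invert: 0110111111. Add 1: 0111000000.
Check: 1001000000 = -448, 0111000000 = 448.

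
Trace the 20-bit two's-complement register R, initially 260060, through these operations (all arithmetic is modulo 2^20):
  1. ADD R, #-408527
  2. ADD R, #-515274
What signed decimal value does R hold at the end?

384835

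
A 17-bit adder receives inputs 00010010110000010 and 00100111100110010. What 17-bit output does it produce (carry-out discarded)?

00111010010110100

  00010010110000010
+ 00100111100110010
= 00111010010110100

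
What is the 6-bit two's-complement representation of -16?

110000

|-16| = 16 = 010000 in 6 bits.
Invert the bits: 101111. Add 1: 110000.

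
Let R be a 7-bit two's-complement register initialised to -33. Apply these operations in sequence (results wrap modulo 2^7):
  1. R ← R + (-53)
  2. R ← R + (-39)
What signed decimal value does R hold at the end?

Start: R = -33 = 1011111.
R = -33 + (-53) = -86; wraps to 42 = 0101010
R = 42 + (-39) = 3 = 0000011

3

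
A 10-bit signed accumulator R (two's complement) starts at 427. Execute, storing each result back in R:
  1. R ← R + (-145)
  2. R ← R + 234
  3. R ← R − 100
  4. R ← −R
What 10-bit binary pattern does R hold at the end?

1001100000

Start: R = 427 = 0110101011.
R = 427 + (-145) = 282 = 0100011010
R = 282 + 234 = 516; wraps to -508 = 1000000100
R = -508 − 100 = -608; wraps to 416 = 0110100000
R = −(416) = -416 = 1001100000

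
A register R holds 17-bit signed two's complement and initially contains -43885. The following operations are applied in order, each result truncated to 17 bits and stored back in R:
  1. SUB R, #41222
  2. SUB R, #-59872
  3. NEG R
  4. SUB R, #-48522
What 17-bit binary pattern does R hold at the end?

10010000000011101

Start: R = -43885 = 10101010010010011.
R = -43885 − 41222 = -85107; wraps to 45965 = 01011001110001101
R = 45965 − (-59872) = 105837; wraps to -25235 = 11001110101101101
R = −(-25235) = 25235 = 00110001010010011
R = 25235 − (-48522) = 73757; wraps to -57315 = 10010000000011101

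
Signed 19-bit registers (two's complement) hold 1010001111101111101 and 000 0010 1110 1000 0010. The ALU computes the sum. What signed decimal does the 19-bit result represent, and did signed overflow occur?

-176641; no overflow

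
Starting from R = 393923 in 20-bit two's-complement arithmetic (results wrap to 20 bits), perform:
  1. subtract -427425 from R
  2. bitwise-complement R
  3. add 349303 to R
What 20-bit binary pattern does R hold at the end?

Start: R = 393923 = 01100000001011000011.
R = 393923 − (-427425) = 821348; wraps to -227228 = 11001000100001100100
R = NOT 11001000100001100100 = 00110111011110011011 = 227227
R = 227227 + 349303 = 576530; wraps to -472046 = 10001100110000010010

10001100110000010010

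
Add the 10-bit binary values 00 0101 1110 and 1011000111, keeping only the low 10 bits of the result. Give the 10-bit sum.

1100100101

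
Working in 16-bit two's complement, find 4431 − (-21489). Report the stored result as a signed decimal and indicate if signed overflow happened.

25920; no overflow

4431 → 0001000101001111
-21489 → 1010110000001111
Subtract via negate-and-add: invert 1010110000001111 + 1 = 0101001111110001 (i.e. 21489).
  0001000101001111
+ 0101001111110001
= 0110010101000000
Result 0110010101000000: MSB = 0 → value 25920.
Both addends (after negating the subtrahend) are non-negative and so is the stored result: no signed overflow.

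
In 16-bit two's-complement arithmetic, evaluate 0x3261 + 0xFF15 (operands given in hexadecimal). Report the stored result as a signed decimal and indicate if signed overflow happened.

12662; no overflow

0x3261 = 0011001001100001 = 12897 (signed)
0xFF15 = 1111111100010101 = -235 (signed)
  0011001001100001
+ 1111111100010101
= 0011000101110110  (discard carry-out 1)
Result 0011000101110110: MSB = 0 → value 12662.
Addends have opposite signs, so signed overflow cannot occur.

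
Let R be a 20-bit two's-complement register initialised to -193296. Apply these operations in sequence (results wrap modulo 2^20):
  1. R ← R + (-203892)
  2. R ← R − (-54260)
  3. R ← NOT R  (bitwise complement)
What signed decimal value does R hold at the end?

Start: R = -193296 = 11010000110011110000.
R = -193296 + (-203892) = -397188 = 10011111000001111100
R = -397188 − (-54260) = -342928 = 10101100010001110000
R = NOT 10101100010001110000 = 01010011101110001111 = 342927

342927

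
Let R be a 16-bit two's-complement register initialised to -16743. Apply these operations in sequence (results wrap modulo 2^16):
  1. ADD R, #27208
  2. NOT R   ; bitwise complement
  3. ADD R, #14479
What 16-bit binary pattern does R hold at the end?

0000111110101101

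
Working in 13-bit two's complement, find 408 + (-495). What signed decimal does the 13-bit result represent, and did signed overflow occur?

-87; no overflow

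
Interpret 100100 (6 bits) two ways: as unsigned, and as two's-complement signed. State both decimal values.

Unsigned: 100100 = 36.
Signed: MSB=1 → 36 − 64 = -28.

unsigned = 36, signed = -28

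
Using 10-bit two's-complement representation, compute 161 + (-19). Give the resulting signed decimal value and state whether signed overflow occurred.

142; no overflow

161 → 0010100001
-19 → 1111101101
  0010100001
+ 1111101101
= 0010001110  (discard carry-out 1)
Result 0010001110: MSB = 0 → value 142.
Addends have opposite signs, so signed overflow cannot occur.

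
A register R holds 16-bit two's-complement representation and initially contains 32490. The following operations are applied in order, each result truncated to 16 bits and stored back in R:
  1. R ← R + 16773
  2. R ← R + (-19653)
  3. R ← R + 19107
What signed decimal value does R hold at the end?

Start: R = 32490 = 0111111011101010.
R = 32490 + 16773 = 49263; wraps to -16273 = 1100000001101111
R = -16273 + (-19653) = -35926; wraps to 29610 = 0111001110101010
R = 29610 + 19107 = 48717; wraps to -16819 = 1011111001001101

-16819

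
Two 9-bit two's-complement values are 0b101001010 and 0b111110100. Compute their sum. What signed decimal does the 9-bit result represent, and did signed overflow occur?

-194; no overflow

0b101001010 → 101001010 = -182 (signed)
0b111110100 → 111110100 = -12 (signed)
  101001010
+ 111110100
= 100111110  (discard carry-out 1)
Result 100111110: MSB = 1 → 318 − 512 = -194.
Both addends are negative and so is the stored result: no signed overflow.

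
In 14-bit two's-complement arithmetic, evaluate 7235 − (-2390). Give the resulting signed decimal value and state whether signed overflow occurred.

7235 → 01110001000011
-2390 → 11011010101010
Subtract via negate-and-add: invert 11011010101010 + 1 = 00100101010110 (i.e. 2390).
  01110001000011
+ 00100101010110
= 10010110011001
Result 10010110011001: MSB = 1 → 9625 − 16384 = -6759.
Both addends (after negating the subtrahend) are non-negative but the stored result is negative: signed overflow. The true value 7235 − (-2390) = 9625 lies outside [-8192, 8191].

-6759; overflow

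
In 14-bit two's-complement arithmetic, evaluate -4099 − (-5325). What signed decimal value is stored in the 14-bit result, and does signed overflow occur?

-4099 → 10111111111101
-5325 → 10101100110011
Subtract via negate-and-add: invert 10101100110011 + 1 = 01010011001101 (i.e. 5325).
  10111111111101
+ 01010011001101
= 00010011001010  (discard carry-out 1)
Result 00010011001010: MSB = 0 → value 1226.
Addends (after negating the subtrahend) have opposite signs, so signed overflow cannot occur.

1226; no overflow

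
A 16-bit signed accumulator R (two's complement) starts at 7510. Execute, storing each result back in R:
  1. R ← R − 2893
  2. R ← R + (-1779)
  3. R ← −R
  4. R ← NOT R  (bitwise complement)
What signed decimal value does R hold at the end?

2837

Start: R = 7510 = 0001110101010110.
R = 7510 − 2893 = 4617 = 0001001000001001
R = 4617 + (-1779) = 2838 = 0000101100010110
R = −(2838) = -2838 = 1111010011101010
R = NOT 1111010011101010 = 0000101100010101 = 2837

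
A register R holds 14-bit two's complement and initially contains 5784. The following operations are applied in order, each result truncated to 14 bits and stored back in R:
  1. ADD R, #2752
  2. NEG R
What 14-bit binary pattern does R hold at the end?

Start: R = 5784 = 01011010011000.
R = 5784 + 2752 = 8536; wraps to -7848 = 10000101011000
R = −(-7848) = 7848 = 01111010101000

01111010101000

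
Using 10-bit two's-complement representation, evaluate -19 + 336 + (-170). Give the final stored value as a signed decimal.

147

-19 + 336 = 317 (0100111101)
317 + (-170) = 147 (0010010011)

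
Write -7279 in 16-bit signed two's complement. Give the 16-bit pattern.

|-7279| = 7279 = 0001110001101111 in 16 bits.
Invert the bits: 1110001110010000. Add 1: 1110001110010001.

1110001110010001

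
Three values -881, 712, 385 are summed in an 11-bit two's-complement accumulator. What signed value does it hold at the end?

216

-881 + 712 = -169 (11101010111)
-169 + 385 = 216 (00011011000)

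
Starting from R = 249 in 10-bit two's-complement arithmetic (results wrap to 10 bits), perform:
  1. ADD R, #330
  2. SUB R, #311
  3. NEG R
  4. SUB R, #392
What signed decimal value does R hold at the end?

364

Start: R = 249 = 0011111001.
R = 249 + 330 = 579; wraps to -445 = 1001000011
R = -445 − 311 = -756; wraps to 268 = 0100001100
R = −(268) = -268 = 1011110100
R = -268 − 392 = -660; wraps to 364 = 0101101100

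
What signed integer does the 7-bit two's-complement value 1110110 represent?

MSB is 1, so the value is negative.
Invert: 0001001. Add 1: 0001010 = 10. So the value is −10.

-10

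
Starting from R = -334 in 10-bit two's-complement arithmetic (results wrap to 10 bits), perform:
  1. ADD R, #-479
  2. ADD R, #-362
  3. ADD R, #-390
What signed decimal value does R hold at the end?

Start: R = -334 = 1010110010.
R = -334 + (-479) = -813; wraps to 211 = 0011010011
R = 211 + (-362) = -151 = 1101101001
R = -151 + (-390) = -541; wraps to 483 = 0111100011

483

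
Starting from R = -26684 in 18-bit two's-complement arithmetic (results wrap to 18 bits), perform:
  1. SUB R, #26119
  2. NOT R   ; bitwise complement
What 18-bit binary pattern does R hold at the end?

001100111001000010

Start: R = -26684 = 111001011111000100.
R = -26684 − 26119 = -52803 = 110011000110111101
R = NOT 110011000110111101 = 001100111001000010 = 52802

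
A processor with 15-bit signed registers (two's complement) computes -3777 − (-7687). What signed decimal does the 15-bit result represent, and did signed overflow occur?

3910; no overflow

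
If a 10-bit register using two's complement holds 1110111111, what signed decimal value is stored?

MSB is 1, so the value is negative.
Invert: 0001000000. Add 1: 0001000001 = 65. So the value is −65.

-65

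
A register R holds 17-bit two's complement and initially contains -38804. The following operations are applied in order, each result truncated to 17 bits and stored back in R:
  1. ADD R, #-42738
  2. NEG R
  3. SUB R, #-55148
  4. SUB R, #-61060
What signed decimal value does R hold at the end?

Start: R = -38804 = 10110100001101100.
R = -38804 + (-42738) = -81542; wraps to 49530 = 01100000101111010
R = −(49530) = -49530 = 10011111010000110
R = -49530 − (-55148) = 5618 = 00001010111110010
R = 5618 − (-61060) = 66678; wraps to -64394 = 10000010001110110

-64394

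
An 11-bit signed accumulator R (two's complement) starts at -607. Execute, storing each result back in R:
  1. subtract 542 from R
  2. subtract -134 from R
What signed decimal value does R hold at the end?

-1015

Start: R = -607 = 10110100001.
R = -607 − 542 = -1149; wraps to 899 = 01110000011
R = 899 − (-134) = 1033; wraps to -1015 = 10000001001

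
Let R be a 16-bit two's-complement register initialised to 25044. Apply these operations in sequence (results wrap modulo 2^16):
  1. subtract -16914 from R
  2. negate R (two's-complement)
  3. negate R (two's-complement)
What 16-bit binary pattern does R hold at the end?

1010001111100110

Start: R = 25044 = 0110000111010100.
R = 25044 − (-16914) = 41958; wraps to -23578 = 1010001111100110
R = −(-23578) = 23578 = 0101110000011010
R = −(23578) = -23578 = 1010001111100110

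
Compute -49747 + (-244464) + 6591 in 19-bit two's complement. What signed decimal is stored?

-49747 + (-244464) = -294211 → wraps to 230077 (0111000001010111101)
230077 + 6591 = 236668 (0111001110001111100)

236668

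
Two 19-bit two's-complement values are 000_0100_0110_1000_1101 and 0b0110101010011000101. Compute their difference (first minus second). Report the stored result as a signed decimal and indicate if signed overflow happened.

000_0100_0110_1000_1101 → 0000100011010001101 = 18061 (signed)
0b0110101010011000101 → 0110101010011000101 = 218309 (signed)
Subtract via negate-and-add: invert 0110101010011000101 + 1 = 1001010101100111011 (i.e. -218309).
  0000100011010001101
+ 1001010101100111011
= 1001111000111001000
Result 1001111000111001000: MSB = 1 → 324040 − 524288 = -200248.
Addends (after negating the subtrahend) have opposite signs, so signed overflow cannot occur.

-200248; no overflow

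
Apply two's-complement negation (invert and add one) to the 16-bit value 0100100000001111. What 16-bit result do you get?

1011011111110001

Invert: 1011011111110000. Add 1: 1011011111110001.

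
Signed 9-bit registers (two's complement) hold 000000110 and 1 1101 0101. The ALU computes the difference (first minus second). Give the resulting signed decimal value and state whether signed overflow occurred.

49; no overflow

000000110 = 6 (signed)
1 1101 0101 → 111010101 = -43 (signed)
Subtract via negate-and-add: invert 111010101 + 1 = 000101011 (i.e. 43).
  000000110
+ 000101011
= 000110001
Result 000110001: MSB = 0 → value 49.
Both addends (after negating the subtrahend) are non-negative and so is the stored result: no signed overflow.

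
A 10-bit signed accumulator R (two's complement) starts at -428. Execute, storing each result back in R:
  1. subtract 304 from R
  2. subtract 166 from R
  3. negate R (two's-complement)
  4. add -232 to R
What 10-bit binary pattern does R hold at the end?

1010011010

Start: R = -428 = 1001010100.
R = -428 − 304 = -732; wraps to 292 = 0100100100
R = 292 − 166 = 126 = 0001111110
R = −(126) = -126 = 1110000010
R = -126 + (-232) = -358 = 1010011010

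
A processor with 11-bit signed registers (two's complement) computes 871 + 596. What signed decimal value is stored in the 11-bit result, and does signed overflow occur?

-581; overflow

871 → 01101100111
596 → 01001010100
  01101100111
+ 01001010100
= 10110111011
Result 10110111011: MSB = 1 → 1467 − 2048 = -581.
Both addends are non-negative but the stored result is negative: signed overflow. The true value 871 + 596 = 1467 lies outside [-1024, 1023].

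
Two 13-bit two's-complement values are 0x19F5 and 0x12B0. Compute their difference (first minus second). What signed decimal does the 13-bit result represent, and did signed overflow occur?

1861; no overflow

0x19F5 = 1100111110101 = -1547 (signed)
0x12B0 = 1001010110000 = -3408 (signed)
Subtract via negate-and-add: invert 1001010110000 + 1 = 0110101010000 (i.e. 3408).
  1100111110101
+ 0110101010000
= 0011101000101  (discard carry-out 1)
Result 0011101000101: MSB = 0 → value 1861.
Addends (after negating the subtrahend) have opposite signs, so signed overflow cannot occur.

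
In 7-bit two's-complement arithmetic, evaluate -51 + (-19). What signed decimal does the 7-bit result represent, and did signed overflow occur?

-51 → 1001101
-19 → 1101101
  1001101
+ 1101101
= 0111010  (discard carry-out 1)
Result 0111010: MSB = 0 → value 58.
Both addends are negative but the stored result is non-negative: signed overflow. The true value -51 + (-19) = -70 lies outside [-64, 63].

58; overflow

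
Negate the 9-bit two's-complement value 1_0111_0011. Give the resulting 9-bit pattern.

Invert: 010001100. Add 1: 010001101.
Check: 101110011 = -141, 010001101 = 141.

010001101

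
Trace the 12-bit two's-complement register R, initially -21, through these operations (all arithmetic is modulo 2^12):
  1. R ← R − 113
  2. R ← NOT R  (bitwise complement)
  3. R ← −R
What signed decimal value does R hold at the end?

-133

Start: R = -21 = 111111101011.
R = -21 − 113 = -134 = 111101111010
R = NOT 111101111010 = 000010000101 = 133
R = −(133) = -133 = 111101111011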